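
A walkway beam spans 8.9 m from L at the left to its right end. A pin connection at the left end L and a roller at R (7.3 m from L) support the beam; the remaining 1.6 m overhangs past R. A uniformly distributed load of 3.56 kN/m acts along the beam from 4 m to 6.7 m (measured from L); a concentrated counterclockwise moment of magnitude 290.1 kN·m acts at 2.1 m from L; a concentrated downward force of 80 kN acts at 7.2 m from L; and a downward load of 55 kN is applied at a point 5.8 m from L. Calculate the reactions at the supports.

L_x = 0, L_y = 54.70 kN, R_y = 89.91 kN

Resultant of the distributed load: 3.56 × 2.7 = 9.612 kN at 5.35 m from L.
Moments about L: R_y·7.3 − (3.56·2.7)·5.35 + 290.1 − 80·7.2 − 55·5.8 = 0 → R_y = 656.3242/7.3 = 89.9074 ≈ 89.91 kN.
ΣF_y = 0: L_y + 89.9074 − 3.56·2.7 − 80 − 55 = 0 → L_y = 54.70 kN.
ΣF_x = 0: no horizontal applied forces, so L_x = 0.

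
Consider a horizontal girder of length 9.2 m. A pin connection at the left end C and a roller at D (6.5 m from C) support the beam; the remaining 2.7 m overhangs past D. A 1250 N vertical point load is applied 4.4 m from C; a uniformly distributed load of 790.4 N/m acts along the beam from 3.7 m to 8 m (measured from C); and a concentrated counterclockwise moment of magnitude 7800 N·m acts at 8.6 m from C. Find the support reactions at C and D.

C_x = 0, C_y = 1944 N, D_y = 2705 N

Resultant of the distributed load: 790.4 × 4.3 = 3398.72 N at 5.85 m from C.
Taking moments about C: D_y·6.5 − 1250·4.4 − (790.4·4.3)·5.85 + 7800 = 0 → D_y = 17582.512/6.5 = 2705 N.
ΣF_y = 0: C_y + 2705 − 1250 − 790.4·4.3 = 0 → C_y = 1944 N.
ΣF_x = 0: no horizontal applied forces, so C_x = 0.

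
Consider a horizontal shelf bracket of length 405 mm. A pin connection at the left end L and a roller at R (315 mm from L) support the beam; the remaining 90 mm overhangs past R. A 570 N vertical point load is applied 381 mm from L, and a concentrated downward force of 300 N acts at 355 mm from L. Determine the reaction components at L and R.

L_x = 0, L_y = -157.5 N, R_y = 1028 N

ΣM about L: R_y·315 − 570·381 − 300·355 = 0 → R_y = 323670/315 = 1027.52 ≈ 1028 N.
ΣF_y = 0: L_y + 1027.52 − 570 − 300 = 0 → L_y = -157.5 N.
ΣF_x = 0: no horizontal applied forces, so L_x = 0.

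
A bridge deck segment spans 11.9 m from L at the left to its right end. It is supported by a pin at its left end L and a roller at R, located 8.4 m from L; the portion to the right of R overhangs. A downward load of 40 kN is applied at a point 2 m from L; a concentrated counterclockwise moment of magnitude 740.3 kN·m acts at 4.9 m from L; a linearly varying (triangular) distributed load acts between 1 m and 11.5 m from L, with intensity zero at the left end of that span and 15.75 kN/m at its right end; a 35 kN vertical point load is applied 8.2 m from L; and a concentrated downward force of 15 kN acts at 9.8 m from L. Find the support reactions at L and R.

L_x = 0, L_y = 120.9 kN, R_y = 51.81 kN

Resultant of the triangular load: ½ × 15.75 × 10.5 = 82.6875 kN, acting at 8 m from L (one-third of the span from the peak).
Taking moments about L: R_y·8.4 − 40·2 + 740.3 − (½·15.75·10.5)·8 − 35·8.2 − 15·9.8 = 0 → R_y = 435.2/8.4 = 51.8095 ≈ 51.81 kN.
ΣF_y = 0: L_y + 51.8095 − 40 − ½·15.75·10.5 − 35 − 15 = 0 → L_y = 120.9 kN.
ΣF_x = 0: no horizontal applied forces, so L_x = 0.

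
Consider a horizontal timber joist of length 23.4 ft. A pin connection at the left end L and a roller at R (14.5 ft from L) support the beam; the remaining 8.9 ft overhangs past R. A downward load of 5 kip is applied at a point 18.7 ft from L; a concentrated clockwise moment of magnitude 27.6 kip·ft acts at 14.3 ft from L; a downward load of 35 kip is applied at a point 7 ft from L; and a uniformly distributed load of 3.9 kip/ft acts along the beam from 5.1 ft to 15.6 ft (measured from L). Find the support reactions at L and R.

Resultant of the distributed load: 3.9 × 10.5 = 40.95 kip at 10.35 ft from L.
Taking moments about L: R_y·14.5 − 5·18.7 − 27.6 − 35·7 − (3.9·10.5)·10.35 = 0 → R_y = 789.9325/14.5 = 54.4781 ≈ 54.48 kip.
ΣF_y = 0: L_y + 54.4781 − 5 − 35 − 3.9·10.5 = 0 → L_y = 26.47 kip.
ΣF_x = 0: no horizontal applied forces, so L_x = 0.

L_x = 0, L_y = 26.47 kip, R_y = 54.48 kip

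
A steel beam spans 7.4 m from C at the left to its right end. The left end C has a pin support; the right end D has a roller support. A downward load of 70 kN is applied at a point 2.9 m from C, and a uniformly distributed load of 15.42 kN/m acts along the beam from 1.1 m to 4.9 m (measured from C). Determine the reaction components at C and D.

Resultant of the distributed load: 15.42 × 3.8 = 58.596 kN at 3 m from C.
ΣM about C: D_y·7.4 − 70·2.9 − (15.42·3.8)·3 = 0 → D_y = 378.788/7.4 = 51.1876 ≈ 51.19 kN.
ΣF_y = 0: C_y + 51.1876 − 70 − 15.42·3.8 = 0 → C_y = 77.41 kN.
ΣF_x = 0: no horizontal applied forces, so C_x = 0.

C_x = 0, C_y = 77.41 kN, D_y = 51.19 kN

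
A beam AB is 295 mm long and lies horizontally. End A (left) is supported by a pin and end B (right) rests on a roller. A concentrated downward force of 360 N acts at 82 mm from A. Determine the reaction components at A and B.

A_x = 0, A_y = 259.9 N, B_y = 100.1 N

Moments about A: B_y·295 − 360·82 = 0 → B_y = 29520/295 = 100.068 ≈ 100.1 N.
ΣF_y = 0: A_y + 100.068 − 360 = 0 → A_y = 259.9 N.
ΣF_x = 0: no horizontal applied forces, so A_x = 0.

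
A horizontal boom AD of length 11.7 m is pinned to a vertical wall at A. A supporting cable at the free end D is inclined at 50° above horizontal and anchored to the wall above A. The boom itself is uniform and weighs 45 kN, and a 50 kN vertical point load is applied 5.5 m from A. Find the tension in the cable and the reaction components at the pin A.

T = 60.05 kN, A_x = 38.60 kN, A_y = 49.00 kN

ΣM about A: T·sin50°·11.7 − 45·5.85 − 50·5.5 = 0 → T = 538.25/(11.7·0.766044) = 60.0543 ≈ 60.05 kN.
ΣF_x = 0: A_x − T·cos50° = 0 → A_x = 60.0543 × 0.642788 = 38.60 kN.
ΣF_y = 0: A_y + T·sin50° − 45 − 50 = 0 → A_y = 95 − 60.0543 × 0.766044 = 49.00 kN.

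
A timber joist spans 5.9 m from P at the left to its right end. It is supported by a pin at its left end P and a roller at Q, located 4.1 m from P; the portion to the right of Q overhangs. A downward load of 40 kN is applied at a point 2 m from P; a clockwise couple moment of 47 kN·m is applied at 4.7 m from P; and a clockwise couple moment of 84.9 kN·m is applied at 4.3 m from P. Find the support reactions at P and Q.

ΣM about P: Q_y·4.1 − 40·2 − 47 − 84.9 = 0 → Q_y = 211.9/4.1 = 51.6829 ≈ 51.68 kN.
ΣF_y = 0: P_y + 51.6829 − 40 = 0 → P_y = -11.68 kN.
ΣF_x = 0: no horizontal applied forces, so P_x = 0.

P_x = 0, P_y = -11.68 kN, Q_y = 51.68 kN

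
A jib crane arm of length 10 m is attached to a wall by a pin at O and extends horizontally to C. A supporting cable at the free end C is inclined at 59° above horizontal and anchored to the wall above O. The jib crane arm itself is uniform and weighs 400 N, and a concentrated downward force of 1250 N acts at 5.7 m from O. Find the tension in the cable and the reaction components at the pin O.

ΣM about O: T·sin59°·10 − 400·5 − 1250·5.7 = 0 → T = 9125/(10·0.857167) = 1064.55 ≈ 1065 N.
ΣF_x = 0: O_x − T·cos59° = 0 → O_x = 1064.55 × 0.515038 = 548.3 N.
ΣF_y = 0: O_y + T·sin59° − 400 − 1250 = 0 → O_y = 1650 − 1064.55 × 0.857167 = 737.5 N.

T = 1065 N, O_x = 548.3 N, O_y = 737.5 N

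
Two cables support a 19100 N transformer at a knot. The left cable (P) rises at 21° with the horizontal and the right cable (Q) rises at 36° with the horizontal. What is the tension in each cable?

ΣF_x = 0: −T_P·cos21° + T_Q·cos36° = 0 → T_Q = 1.15397·T_P.
ΣF_y = 0: T_P·sin21° + T_Q·sin36° = 19100.
Substitute: T_P·(0.358368 + 1.15397·0.587785) = 19100 → T_P = 18424.7 ≈ 18420 N.
Then T_Q = 1.15397 × 18424.7 = 21260 N.

T_P = 18420 N, T_Q = 21260 N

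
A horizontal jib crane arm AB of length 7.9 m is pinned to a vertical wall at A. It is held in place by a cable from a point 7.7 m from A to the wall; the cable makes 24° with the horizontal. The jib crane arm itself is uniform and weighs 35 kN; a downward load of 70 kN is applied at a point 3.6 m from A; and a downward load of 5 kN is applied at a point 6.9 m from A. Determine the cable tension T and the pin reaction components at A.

ΣM about A: T·sin24°·7.7 − 35·3.95 − 70·3.6 − 5·6.9 = 0 → T = 424.75/(7.7·0.406737) = 135.622 ≈ 135.6 kN.
ΣF_x = 0: A_x − T·cos24° = 0 → A_x = 135.622 × 0.913545 = 123.9 kN.
ΣF_y = 0: A_y + T·sin24° − 35 − 70 − 5 = 0 → A_y = 110 − 135.622 × 0.406737 = 54.84 kN.

T = 135.6 kN, A_x = 123.9 kN, A_y = 54.84 kN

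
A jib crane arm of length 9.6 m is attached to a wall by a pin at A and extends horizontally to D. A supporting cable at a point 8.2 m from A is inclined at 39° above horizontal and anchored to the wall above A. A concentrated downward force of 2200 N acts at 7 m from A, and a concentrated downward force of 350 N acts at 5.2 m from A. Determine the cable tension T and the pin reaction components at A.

T = 3337 N, A_x = 2593 N, A_y = 450.0 N

ΣM about A: T·sin39°·8.2 − 2200·7 − 350·5.2 = 0 → T = 17220/(8.2·0.62932) = 3336.94 ≈ 3337 N.
ΣF_x = 0: A_x − T·cos39° = 0 → A_x = 3336.94 × 0.777146 = 2593 N.
ΣF_y = 0: A_y + T·sin39° − 2200 − 350 = 0 → A_y = 2550 − 3336.94 × 0.62932 = 450.0 N.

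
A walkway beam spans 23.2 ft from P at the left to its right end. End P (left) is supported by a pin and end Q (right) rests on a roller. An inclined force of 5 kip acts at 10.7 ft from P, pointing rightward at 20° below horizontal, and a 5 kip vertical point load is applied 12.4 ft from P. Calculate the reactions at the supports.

ΣM about P: Q_y·23.2 − 5·sin20°·10.7 − 5·12.4 = 0 → Q_y = 80.2981/23.2 = 3.46113 ≈ 3.461 kip.
ΣF_y = 0: P_y + 3.46113 − 5·sin20° − 5 = 0 → P_y = 3.249 kip.
ΣF_x = 0: P_x + 5·cos20° = 0 → P_x = -4.698 kip.

P_x = -4.698 kip, P_y = 3.249 kip, Q_y = 3.461 kip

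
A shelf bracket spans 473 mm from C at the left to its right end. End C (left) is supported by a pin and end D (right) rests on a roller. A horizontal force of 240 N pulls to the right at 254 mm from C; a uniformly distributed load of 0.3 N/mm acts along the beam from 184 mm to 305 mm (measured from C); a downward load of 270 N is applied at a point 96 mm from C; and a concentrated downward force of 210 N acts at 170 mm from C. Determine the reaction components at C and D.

Resultant of the distributed load: 0.3 × 121 = 36.3 N at 244.5 mm from C.
ΣM about C: D_y·473 − (0.3·121)·244.5 − 270·96 − 210·170 = 0 → D_y = 70495.35/473 = 149.039 ≈ 149.0 N.
ΣF_y = 0: C_y + 149.039 − 0.3·121 − 270 − 210 = 0 → C_y = 367.3 N.
ΣF_x = 0: C_x + 240 = 0 → C_x = -240.0 N.

C_x = -240.0 N, C_y = 367.3 N, D_y = 149.0 N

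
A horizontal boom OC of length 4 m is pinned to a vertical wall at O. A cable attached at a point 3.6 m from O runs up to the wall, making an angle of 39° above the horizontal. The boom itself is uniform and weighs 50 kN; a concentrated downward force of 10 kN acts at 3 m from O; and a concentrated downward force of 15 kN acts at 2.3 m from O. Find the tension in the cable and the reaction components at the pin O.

ΣM about O: T·sin39°·3.6 − 50·2 − 10·3 − 15·2.3 = 0 → T = 164.5/(3.6·0.62932) = 72.6092 ≈ 72.61 kN.
ΣF_x = 0: O_x − T·cos39° = 0 → O_x = 72.6092 × 0.777146 = 56.43 kN.
ΣF_y = 0: O_y + T·sin39° − 50 − 10 − 15 = 0 → O_y = 75 − 72.6092 × 0.62932 = 29.31 kN.

T = 72.61 kN, O_x = 56.43 kN, O_y = 29.31 kN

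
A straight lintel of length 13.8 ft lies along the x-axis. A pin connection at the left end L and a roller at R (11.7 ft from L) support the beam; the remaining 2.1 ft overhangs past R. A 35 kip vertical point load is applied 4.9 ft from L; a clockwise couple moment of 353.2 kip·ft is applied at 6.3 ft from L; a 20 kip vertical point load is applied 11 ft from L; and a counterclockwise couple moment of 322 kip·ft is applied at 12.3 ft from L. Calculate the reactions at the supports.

Moments about L: R_y·11.7 − 35·4.9 − 353.2 − 20·11 + 322 = 0 → R_y = 422.7/11.7 = 36.1282 ≈ 36.13 kip.
ΣF_y = 0: L_y + 36.1282 − 35 − 20 = 0 → L_y = 18.87 kip.
ΣF_x = 0: no horizontal applied forces, so L_x = 0.

L_x = 0, L_y = 18.87 kip, R_y = 36.13 kip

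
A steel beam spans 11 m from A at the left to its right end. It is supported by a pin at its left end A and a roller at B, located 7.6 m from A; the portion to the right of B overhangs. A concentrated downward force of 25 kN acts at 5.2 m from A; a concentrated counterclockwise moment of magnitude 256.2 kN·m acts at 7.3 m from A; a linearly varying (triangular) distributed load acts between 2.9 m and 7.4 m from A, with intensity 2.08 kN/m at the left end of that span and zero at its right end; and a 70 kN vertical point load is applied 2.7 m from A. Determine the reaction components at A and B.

Resultant of the triangular load: ½ × 2.08 × 4.5 = 4.68 kN, acting at 4.4 m from A (one-third of the span from the peak).
ΣM about A: B_y·7.6 − 25·5.2 + 256.2 − (½·2.08·4.5)·4.4 − 70·2.7 = 0 → B_y = 83.392/7.6 = 10.9726 ≈ 10.97 kN.
ΣF_y = 0: A_y + 10.9726 − 25 − ½·2.08·4.5 − 70 = 0 → A_y = 88.71 kN.
ΣF_x = 0: no horizontal applied forces, so A_x = 0.

A_x = 0, A_y = 88.71 kN, B_y = 10.97 kN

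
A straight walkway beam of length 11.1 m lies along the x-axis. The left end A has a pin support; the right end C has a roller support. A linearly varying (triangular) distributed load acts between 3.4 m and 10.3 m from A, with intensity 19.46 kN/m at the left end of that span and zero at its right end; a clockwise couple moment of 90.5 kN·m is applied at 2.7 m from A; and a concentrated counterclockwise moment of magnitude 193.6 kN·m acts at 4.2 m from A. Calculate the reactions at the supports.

A_x = 0, A_y = 41.95 kN, C_y = 25.19 kN

Resultant of the triangular load: ½ × 19.46 × 6.9 = 67.137 kN, acting at 5.7 m from A (one-third of the span from the peak).
ΣM about A: C_y·11.1 − (½·19.46·6.9)·5.7 − 90.5 + 193.6 = 0 → C_y = 279.5809/11.1 = 25.1875 ≈ 25.19 kN.
ΣF_y = 0: A_y + 25.1875 − ½·19.46·6.9 = 0 → A_y = 41.95 kN.
ΣF_x = 0: no horizontal applied forces, so A_x = 0.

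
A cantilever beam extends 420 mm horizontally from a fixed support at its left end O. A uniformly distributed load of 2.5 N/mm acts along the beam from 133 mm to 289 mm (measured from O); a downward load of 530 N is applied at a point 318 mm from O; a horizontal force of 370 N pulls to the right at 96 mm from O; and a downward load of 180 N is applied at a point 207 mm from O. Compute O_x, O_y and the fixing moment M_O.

Resultant of the distributed load: 2.5 × 156 = 390 N at 211 mm from O.
ΣF_x = 0: O_x + 370 = 0 → O_x = -370.0 N.
ΣF_y = 0: O_y − 2.5·156 − 530 − 180 = 0 → O_y = 1100 N.
ΣM about O: M_O − (2.5·156)·211 − 530·318 − 180·207 = 0 → M_O = 288100 N·mm.

O_x = -370.0 N, O_y = 1100 N, M_O = 288100 N·mm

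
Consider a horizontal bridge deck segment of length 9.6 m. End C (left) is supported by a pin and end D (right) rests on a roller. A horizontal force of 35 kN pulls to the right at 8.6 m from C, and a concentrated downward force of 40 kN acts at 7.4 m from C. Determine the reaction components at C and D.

Moments about C: D_y·9.6 − 40·7.4 = 0 → D_y = 296/9.6 = 30.8333 ≈ 30.83 kN.
ΣF_y = 0: C_y + 30.8333 − 40 = 0 → C_y = 9.167 kN.
ΣF_x = 0: C_x + 35 = 0 → C_x = -35.00 kN.

C_x = -35.00 kN, C_y = 9.167 kN, D_y = 30.83 kN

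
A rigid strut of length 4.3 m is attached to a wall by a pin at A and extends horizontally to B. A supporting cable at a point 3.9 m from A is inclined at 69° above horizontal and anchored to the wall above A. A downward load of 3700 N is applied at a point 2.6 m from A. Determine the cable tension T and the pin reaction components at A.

ΣM about A: T·sin69°·3.9 − 3700·2.6 = 0 → T = 9620/(3.9·0.93358) = 2642.16 ≈ 2642 N.
ΣF_x = 0: A_x − T·cos69° = 0 → A_x = 2642.16 × 0.358368 = 946.9 N.
ΣF_y = 0: A_y + T·sin69° − 3700 = 0 → A_y = 3700 − 2642.16 × 0.93358 = 1233 N.

T = 2642 N, A_x = 946.9 N, A_y = 1233 N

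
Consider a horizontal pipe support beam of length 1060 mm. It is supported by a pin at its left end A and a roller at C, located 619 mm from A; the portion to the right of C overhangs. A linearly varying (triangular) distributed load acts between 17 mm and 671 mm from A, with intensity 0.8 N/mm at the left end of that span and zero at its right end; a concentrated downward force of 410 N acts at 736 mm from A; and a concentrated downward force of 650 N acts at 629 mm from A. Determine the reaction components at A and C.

Resultant of the triangular load: ½ × 0.8 × 654 = 261.6 N, acting at 235 mm from A (one-third of the span from the peak).
Moments about A: C_y·619 − (½·0.8·654)·235 − 410·736 − 650·629 = 0 → C_y = 772086/619 = 1247.31 ≈ 1247 N.
ΣF_y = 0: A_y + 1247.31 − ½·0.8·654 − 410 − 650 = 0 → A_y = 74.29 N.
ΣF_x = 0: no horizontal applied forces, so A_x = 0.

A_x = 0, A_y = 74.29 N, C_y = 1247 N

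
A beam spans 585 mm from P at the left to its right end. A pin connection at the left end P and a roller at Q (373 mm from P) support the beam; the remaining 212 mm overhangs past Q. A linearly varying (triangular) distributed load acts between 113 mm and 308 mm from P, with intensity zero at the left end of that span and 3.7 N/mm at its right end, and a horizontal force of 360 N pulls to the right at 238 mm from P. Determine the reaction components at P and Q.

Resultant of the triangular load: ½ × 3.7 × 195 = 360.75 N, acting at 243 mm from P (one-third of the span from the peak).
ΣM about P: Q_y·373 − (½·3.7·195)·243 = 0 → Q_y = 87662.25/373 = 235.019 ≈ 235.0 N.
ΣF_y = 0: P_y + 235.019 − ½·3.7·195 = 0 → P_y = 125.7 N.
ΣF_x = 0: P_x + 360 = 0 → P_x = -360.0 N.

P_x = -360.0 N, P_y = 125.7 N, Q_y = 235.0 N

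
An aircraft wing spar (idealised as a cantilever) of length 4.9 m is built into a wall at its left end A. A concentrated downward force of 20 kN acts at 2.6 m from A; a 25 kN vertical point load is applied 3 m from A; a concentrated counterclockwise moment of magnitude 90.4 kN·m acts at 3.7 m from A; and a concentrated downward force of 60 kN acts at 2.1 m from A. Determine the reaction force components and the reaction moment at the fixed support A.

ΣF_x = 0: A_x = 0.
ΣF_y = 0: A_y − 20 − 25 − 60 = 0 → A_y = 105.0 kN.
ΣM about A: M_A − 20·2.6 − 25·3 + 90.4 − 60·2.1 = 0 → M_A = 162.6 kN·m.

A_x = 0, A_y = 105.0 kN, M_A = 162.6 kN·m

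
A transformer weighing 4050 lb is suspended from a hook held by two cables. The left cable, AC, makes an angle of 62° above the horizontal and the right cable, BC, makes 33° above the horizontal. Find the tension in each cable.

ΣF_x = 0: −T_AC·cos62° + T_BC·cos33° = 0 → T_BC = 0.559781·T_AC.
ΣF_y = 0: T_AC·sin62° + T_BC·sin33° = 4050.
Substitute: T_AC·(0.882948 + 0.559781·0.544639) = 4050 → T_AC = 3409.59 ≈ 3410 lb.
Then T_BC = 0.559781 × 3409.59 = 1909 lb.

T_AC = 3410 lb, T_BC = 1909 lb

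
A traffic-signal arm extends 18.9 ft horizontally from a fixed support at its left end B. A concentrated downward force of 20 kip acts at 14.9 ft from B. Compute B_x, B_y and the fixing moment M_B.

ΣF_x = 0: B_x = 0.
ΣF_y = 0: B_y − 20 = 0 → B_y = 20.00 kip.
ΣM about B: M_B − 20·14.9 = 0 → M_B = 298.0 kip·ft.

B_x = 0, B_y = 20.00 kip, M_B = 298.0 kip·ft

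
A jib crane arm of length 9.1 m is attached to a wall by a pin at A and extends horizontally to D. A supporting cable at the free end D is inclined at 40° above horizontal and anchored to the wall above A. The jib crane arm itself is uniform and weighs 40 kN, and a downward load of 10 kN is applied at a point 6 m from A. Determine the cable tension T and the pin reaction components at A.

T = 41.37 kN, A_x = 31.69 kN, A_y = 23.41 kN

ΣM about A: T·sin40°·9.1 − 40·4.55 − 10·6 = 0 → T = 242/(9.1·0.642788) = 41.372 ≈ 41.37 kN.
ΣF_x = 0: A_x − T·cos40° = 0 → A_x = 41.372 × 0.766044 = 31.69 kN.
ΣF_y = 0: A_y + T·sin40° − 40 − 10 = 0 → A_y = 50 − 41.372 × 0.642788 = 23.41 kN.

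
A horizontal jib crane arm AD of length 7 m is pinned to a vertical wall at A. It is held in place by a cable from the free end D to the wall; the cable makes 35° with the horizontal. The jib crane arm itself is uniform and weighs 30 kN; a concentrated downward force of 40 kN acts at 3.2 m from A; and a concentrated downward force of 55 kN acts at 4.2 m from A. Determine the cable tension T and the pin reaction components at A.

ΣM about A: T·sin35°·7 − 30·3.5 − 40·3.2 − 55·4.2 = 0 → T = 464/(7·0.573576) = 115.566 ≈ 115.6 kN.
ΣF_x = 0: A_x − T·cos35° = 0 → A_x = 115.566 × 0.819152 = 94.67 kN.
ΣF_y = 0: A_y + T·sin35° − 30 − 40 − 55 = 0 → A_y = 125 − 115.566 × 0.573576 = 58.71 kN.

T = 115.6 kN, A_x = 94.67 kN, A_y = 58.71 kN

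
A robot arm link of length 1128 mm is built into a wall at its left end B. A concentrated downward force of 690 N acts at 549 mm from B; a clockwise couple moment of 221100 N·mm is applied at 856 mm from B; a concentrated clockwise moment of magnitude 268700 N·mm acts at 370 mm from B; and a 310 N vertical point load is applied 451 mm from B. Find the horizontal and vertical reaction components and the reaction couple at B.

ΣF_x = 0: B_x = 0.
ΣF_y = 0: B_y − 690 − 310 = 0 → B_y = 1000 N.
ΣM about B: M_B − 690·549 − 221100 − 268700 − 310·451 = 0 → M_B = 1008000 N·mm.

B_x = 0, B_y = 1000 N, M_B = 1008000 N·mm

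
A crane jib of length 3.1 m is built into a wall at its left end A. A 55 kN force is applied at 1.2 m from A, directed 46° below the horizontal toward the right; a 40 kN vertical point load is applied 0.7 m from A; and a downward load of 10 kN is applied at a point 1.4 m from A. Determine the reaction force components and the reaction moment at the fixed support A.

ΣF_x = 0: A_x + 55·cos46° = 0 → A_x = -38.21 kN.
ΣF_y = 0: A_y − 55·sin46° − 40 − 10 = 0 → A_y = 89.56 kN.
ΣM about A: M_A − 55·sin46°·1.2 − 40·0.7 − 10·1.4 = 0 → M_A = 89.48 kN·m.

A_x = -38.21 kN, A_y = 89.56 kN, M_A = 89.48 kN·m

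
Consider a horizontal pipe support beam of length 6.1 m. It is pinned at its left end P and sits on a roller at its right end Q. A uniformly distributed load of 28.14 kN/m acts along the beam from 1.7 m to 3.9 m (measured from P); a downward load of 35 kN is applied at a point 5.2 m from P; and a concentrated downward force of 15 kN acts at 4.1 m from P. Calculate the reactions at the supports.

P_x = 0, P_y = 43.57 kN, Q_y = 68.33 kN

Resultant of the distributed load: 28.14 × 2.2 = 61.908 kN at 2.8 m from P.
Taking moments about P: Q_y·6.1 − (28.14·2.2)·2.8 − 35·5.2 − 15·4.1 = 0 → Q_y = 416.8424/6.1 = 68.3348 ≈ 68.33 kN.
ΣF_y = 0: P_y + 68.3348 − 28.14·2.2 − 35 − 15 = 0 → P_y = 43.57 kN.
ΣF_x = 0: no horizontal applied forces, so P_x = 0.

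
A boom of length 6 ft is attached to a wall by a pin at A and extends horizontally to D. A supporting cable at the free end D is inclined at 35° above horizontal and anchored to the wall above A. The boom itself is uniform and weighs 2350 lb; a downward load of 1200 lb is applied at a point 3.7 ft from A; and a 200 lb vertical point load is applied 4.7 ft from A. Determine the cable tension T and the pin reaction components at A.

ΣM about A: T·sin35°·6 − 2350·3 − 1200·3.7 − 200·4.7 = 0 → T = 12430/(6·0.573576) = 3611.84 ≈ 3612 lb.
ΣF_x = 0: A_x − T·cos35° = 0 → A_x = 3611.84 × 0.819152 = 2959 lb.
ΣF_y = 0: A_y + T·sin35° − 2350 − 1200 − 200 = 0 → A_y = 3750 − 3611.84 × 0.573576 = 1678 lb.

T = 3612 lb, A_x = 2959 lb, A_y = 1678 lb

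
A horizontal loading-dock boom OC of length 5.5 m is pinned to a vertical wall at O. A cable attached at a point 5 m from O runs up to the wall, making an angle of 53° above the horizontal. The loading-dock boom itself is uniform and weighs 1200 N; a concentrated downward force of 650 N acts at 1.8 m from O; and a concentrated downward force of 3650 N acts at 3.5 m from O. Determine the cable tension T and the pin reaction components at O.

T = 4319 N, O_x = 2599 N, O_y = 2051 N

ΣM about O: T·sin53°·5 − 1200·2.75 − 650·1.8 − 3650·3.5 = 0 → T = 17245/(5·0.798636) = 4318.61 ≈ 4319 N.
ΣF_x = 0: O_x − T·cos53° = 0 → O_x = 4318.61 × 0.601815 = 2599 N.
ΣF_y = 0: O_y + T·sin53° − 1200 − 650 − 3650 = 0 → O_y = 5500 − 4318.61 × 0.798636 = 2051 N.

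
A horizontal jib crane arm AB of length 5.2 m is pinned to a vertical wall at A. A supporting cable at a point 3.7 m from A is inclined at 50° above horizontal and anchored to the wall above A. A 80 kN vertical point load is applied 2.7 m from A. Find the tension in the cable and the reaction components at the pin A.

ΣM about A: T·sin50°·3.7 − 80·2.7 = 0 → T = 216/(3.7·0.766044) = 76.2076 ≈ 76.21 kN.
ΣF_x = 0: A_x − T·cos50° = 0 → A_x = 76.2076 × 0.642788 = 48.99 kN.
ΣF_y = 0: A_y + T·sin50° − 80 = 0 → A_y = 80 − 76.2076 × 0.766044 = 21.62 kN.

T = 76.21 kN, A_x = 48.99 kN, A_y = 21.62 kN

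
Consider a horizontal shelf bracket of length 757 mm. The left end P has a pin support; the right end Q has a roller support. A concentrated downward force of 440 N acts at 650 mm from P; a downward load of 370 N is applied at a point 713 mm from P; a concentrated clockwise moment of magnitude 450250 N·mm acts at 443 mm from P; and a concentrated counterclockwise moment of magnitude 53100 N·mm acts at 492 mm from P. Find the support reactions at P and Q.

P_x = 0, P_y = -440.9 N, Q_y = 1251 N

ΣM about P: Q_y·757 − 440·650 − 370·713 − 450250 + 53100 = 0 → Q_y = 946960/757 = 1250.94 ≈ 1251 N.
ΣF_y = 0: P_y + 1250.94 − 440 − 370 = 0 → P_y = -440.9 N.
ΣF_x = 0: no horizontal applied forces, so P_x = 0.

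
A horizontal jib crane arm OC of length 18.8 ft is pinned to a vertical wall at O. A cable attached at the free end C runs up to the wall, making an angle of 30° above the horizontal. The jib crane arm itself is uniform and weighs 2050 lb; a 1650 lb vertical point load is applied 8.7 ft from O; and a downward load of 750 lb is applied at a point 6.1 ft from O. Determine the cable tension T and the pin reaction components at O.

ΣM about O: T·sin30°·18.8 − 2050·9.4 − 1650·8.7 − 750·6.1 = 0 → T = 38200/(18.8·0.5) = 4063.83 ≈ 4064 lb.
ΣF_x = 0: O_x − T·cos30° = 0 → O_x = 4063.83 × 0.866025 = 3519 lb.
ΣF_y = 0: O_y + T·sin30° − 2050 − 1650 − 750 = 0 → O_y = 4450 − 4063.83 × 0.5 = 2418 lb.

T = 4064 lb, O_x = 3519 lb, O_y = 2418 lb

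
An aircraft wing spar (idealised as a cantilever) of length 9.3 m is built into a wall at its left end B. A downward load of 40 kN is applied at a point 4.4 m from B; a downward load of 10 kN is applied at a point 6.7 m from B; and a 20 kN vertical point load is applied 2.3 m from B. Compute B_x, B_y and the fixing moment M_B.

ΣF_x = 0: B_x = 0.
ΣF_y = 0: B_y − 40 − 10 − 20 = 0 → B_y = 70.00 kN.
ΣM about B: M_B − 40·4.4 − 10·6.7 − 20·2.3 = 0 → M_B = 289.0 kN·m.

B_x = 0, B_y = 70.00 kN, M_B = 289.0 kN·m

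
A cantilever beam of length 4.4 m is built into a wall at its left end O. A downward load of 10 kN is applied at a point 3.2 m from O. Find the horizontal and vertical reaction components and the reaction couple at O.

O_x = 0, O_y = 10.00 kN, M_O = 32.00 kN·m

ΣF_x = 0: O_x = 0.
ΣF_y = 0: O_y − 10 = 0 → O_y = 10.00 kN.
ΣM about O: M_O − 10·3.2 = 0 → M_O = 32.00 kN·m.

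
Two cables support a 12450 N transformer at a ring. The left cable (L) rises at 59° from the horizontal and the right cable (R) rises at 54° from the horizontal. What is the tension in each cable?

ΣF_x = 0: −T_L·cos59° + T_R·cos54° = 0 → T_R = 0.876235·T_L.
ΣF_y = 0: T_L·sin59° + T_R·sin54° = 12450.
Substitute: T_L·(0.857167 + 0.876235·0.809017) = 12450 → T_L = 7949.91 ≈ 7950 N.
Then T_R = 0.876235 × 7949.91 = 6966 N.

T_L = 7950 N, T_R = 6966 N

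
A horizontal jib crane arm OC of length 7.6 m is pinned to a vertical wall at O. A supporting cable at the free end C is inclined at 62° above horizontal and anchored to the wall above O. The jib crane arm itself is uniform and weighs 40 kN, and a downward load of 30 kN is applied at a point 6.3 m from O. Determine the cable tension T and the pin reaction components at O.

T = 50.82 kN, O_x = 23.86 kN, O_y = 25.13 kN

ΣM about O: T·sin62°·7.6 − 40·3.8 − 30·6.3 = 0 → T = 341/(7.6·0.882948) = 50.8166 ≈ 50.82 kN.
ΣF_x = 0: O_x − T·cos62° = 0 → O_x = 50.8166 × 0.469472 = 23.86 kN.
ΣF_y = 0: O_y + T·sin62° − 40 − 30 = 0 → O_y = 70 − 50.8166 × 0.882948 = 25.13 kN.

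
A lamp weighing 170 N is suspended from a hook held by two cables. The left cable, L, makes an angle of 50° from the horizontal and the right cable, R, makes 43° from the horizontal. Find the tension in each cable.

ΣF_x = 0: −T_L·cos50° + T_R·cos43° = 0 → T_R = 0.878901·T_L.
ΣF_y = 0: T_L·sin50° + T_R·sin43° = 170.
Substitute: T_L·(0.766044 + 0.878901·0.681998) = 170 → T_L = 124.501 ≈ 124.5 N.
Then T_R = 0.878901 × 124.501 = 109.4 N.

T_L = 124.5 N, T_R = 109.4 N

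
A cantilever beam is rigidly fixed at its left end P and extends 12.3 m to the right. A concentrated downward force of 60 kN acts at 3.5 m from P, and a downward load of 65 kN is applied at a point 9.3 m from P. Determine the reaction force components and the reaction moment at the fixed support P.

P_x = 0, P_y = 125.0 kN, M_P = 814.5 kN·m

ΣF_x = 0: P_x = 0.
ΣF_y = 0: P_y − 60 − 65 = 0 → P_y = 125.0 kN.
ΣM about P: M_P − 60·3.5 − 65·9.3 = 0 → M_P = 814.5 kN·m.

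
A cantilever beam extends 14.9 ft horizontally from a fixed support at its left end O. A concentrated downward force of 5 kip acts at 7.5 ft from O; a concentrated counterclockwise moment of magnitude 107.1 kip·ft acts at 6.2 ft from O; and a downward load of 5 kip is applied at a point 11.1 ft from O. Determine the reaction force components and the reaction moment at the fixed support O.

ΣF_x = 0: O_x = 0.
ΣF_y = 0: O_y − 5 − 5 = 0 → O_y = 10.00 kip.
ΣM about O: M_O − 5·7.5 + 107.1 − 5·11.1 = 0 → M_O = -14.10 kip·ft.

O_x = 0, O_y = 10.00 kip, M_O = -14.10 kip·ft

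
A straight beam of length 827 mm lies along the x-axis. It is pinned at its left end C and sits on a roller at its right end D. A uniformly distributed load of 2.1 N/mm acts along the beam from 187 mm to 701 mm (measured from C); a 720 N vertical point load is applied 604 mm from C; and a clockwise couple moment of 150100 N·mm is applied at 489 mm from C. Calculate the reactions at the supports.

Resultant of the distributed load: 2.1 × 514 = 1079.4 N at 444 mm from C.
Moments about C: D_y·827 − (2.1·514)·444 − 720·604 − 150100 = 0 → D_y = 1064233.6/827 = 1286.86 ≈ 1287 N.
ΣF_y = 0: C_y + 1286.86 − 2.1·514 − 720 = 0 → C_y = 512.5 N.
ΣF_x = 0: no horizontal applied forces, so C_x = 0.

C_x = 0, C_y = 512.5 N, D_y = 1287 N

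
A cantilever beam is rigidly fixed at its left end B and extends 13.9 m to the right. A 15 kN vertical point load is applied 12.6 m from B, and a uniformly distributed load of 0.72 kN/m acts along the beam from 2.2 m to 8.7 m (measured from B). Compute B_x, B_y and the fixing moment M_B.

Resultant of the distributed load: 0.72 × 6.5 = 4.68 kN at 5.45 m from B.
ΣF_x = 0: B_x = 0.
ΣF_y = 0: B_y − 15 − 0.72·6.5 = 0 → B_y = 19.68 kN.
ΣM about B: M_B − 15·12.6 − (0.72·6.5)·5.45 = 0 → M_B = 214.5 kN·m.

B_x = 0, B_y = 19.68 kN, M_B = 214.5 kN·m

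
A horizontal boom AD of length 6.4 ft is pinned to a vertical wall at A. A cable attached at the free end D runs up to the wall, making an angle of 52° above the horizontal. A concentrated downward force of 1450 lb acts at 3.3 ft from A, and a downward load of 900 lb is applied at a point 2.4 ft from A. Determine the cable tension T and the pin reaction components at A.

ΣM about A: T·sin52°·6.4 − 1450·3.3 − 900·2.4 = 0 → T = 6945/(6.4·0.788011) = 1377.08 ≈ 1377 lb.
ΣF_x = 0: A_x − T·cos52° = 0 → A_x = 1377.08 × 0.615661 = 847.8 lb.
ΣF_y = 0: A_y + T·sin52° − 1450 − 900 = 0 → A_y = 2350 − 1377.08 × 0.788011 = 1265 lb.

T = 1377 lb, A_x = 847.8 lb, A_y = 1265 lb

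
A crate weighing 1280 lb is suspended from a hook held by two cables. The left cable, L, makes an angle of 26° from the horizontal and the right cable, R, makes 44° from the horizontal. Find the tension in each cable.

ΣF_x = 0: −T_L·cos26° + T_R·cos44° = 0 → T_R = 1.24947·T_L.
ΣF_y = 0: T_L·sin26° + T_R·sin44° = 1280.
Substitute: T_L·(0.438371 + 1.24947·0.694658) = 1280 → T_L = 979.848 ≈ 979.8 lb.
Then T_R = 1.24947 × 979.848 = 1224 lb.

T_L = 979.8 lb, T_R = 1224 lb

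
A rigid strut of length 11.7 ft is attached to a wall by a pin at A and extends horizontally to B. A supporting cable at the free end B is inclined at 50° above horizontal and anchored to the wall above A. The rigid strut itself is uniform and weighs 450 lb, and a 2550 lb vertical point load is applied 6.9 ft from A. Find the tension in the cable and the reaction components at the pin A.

T = 2257 lb, A_x = 1451 lb, A_y = 1271 lb

ΣM about A: T·sin50°·11.7 − 450·5.85 − 2550·6.9 = 0 → T = 20227.5/(11.7·0.766044) = 2256.85 ≈ 2257 lb.
ΣF_x = 0: A_x − T·cos50° = 0 → A_x = 2256.85 × 0.642788 = 1451 lb.
ΣF_y = 0: A_y + T·sin50° − 450 − 2550 = 0 → A_y = 3000 − 2256.85 × 0.766044 = 1271 lb.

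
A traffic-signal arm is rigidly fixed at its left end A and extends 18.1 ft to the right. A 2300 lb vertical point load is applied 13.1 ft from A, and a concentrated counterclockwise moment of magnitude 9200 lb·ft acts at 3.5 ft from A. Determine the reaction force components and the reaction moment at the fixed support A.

A_x = 0, A_y = 2300 lb, M_A = 20930 lb·ft

ΣF_x = 0: A_x = 0.
ΣF_y = 0: A_y − 2300 = 0 → A_y = 2300 lb.
ΣM about A: M_A − 2300·13.1 + 9200 = 0 → M_A = 20930 lb·ft.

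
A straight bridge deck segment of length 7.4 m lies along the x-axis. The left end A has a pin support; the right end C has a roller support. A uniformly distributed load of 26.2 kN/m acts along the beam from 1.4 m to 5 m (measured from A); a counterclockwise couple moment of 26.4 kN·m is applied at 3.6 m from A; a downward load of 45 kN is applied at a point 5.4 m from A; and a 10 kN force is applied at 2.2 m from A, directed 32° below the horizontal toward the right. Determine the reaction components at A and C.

A_x = -8.480 kN, A_y = 72.99 kN, C_y = 71.63 kN

Resultant of the distributed load: 26.2 × 3.6 = 94.32 kN at 3.2 m from A.
Moments about A: C_y·7.4 − (26.2·3.6)·3.2 + 26.4 − 45·5.4 − 10·sin32°·2.2 = 0 → C_y = 530.082/7.4 = 71.6327 ≈ 71.63 kN.
ΣF_y = 0: A_y + 71.6327 − 26.2·3.6 − 45 − 10·sin32° = 0 → A_y = 72.99 kN.
ΣF_x = 0: A_x + 10·cos32° = 0 → A_x = -8.480 kN.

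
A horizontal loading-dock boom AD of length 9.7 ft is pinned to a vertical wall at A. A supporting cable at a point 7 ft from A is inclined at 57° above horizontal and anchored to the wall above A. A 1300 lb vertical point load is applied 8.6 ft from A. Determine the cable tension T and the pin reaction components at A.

ΣM about A: T·sin57°·7 − 1300·8.6 = 0 → T = 11180/(7·0.838671) = 1904.37 ≈ 1904 lb.
ΣF_x = 0: A_x − T·cos57° = 0 → A_x = 1904.37 × 0.544639 = 1037 lb.
ΣF_y = 0: A_y + T·sin57° − 1300 = 0 → A_y = 1300 − 1904.37 × 0.838671 = -297.1 lb.

T = 1904 lb, A_x = 1037 lb, A_y = -297.1 lb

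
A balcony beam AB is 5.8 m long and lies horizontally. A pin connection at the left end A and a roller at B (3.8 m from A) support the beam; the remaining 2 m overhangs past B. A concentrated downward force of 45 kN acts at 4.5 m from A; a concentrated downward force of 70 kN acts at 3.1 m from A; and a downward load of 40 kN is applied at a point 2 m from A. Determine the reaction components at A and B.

A_x = 0, A_y = 23.55 kN, B_y = 131.4 kN

Moments about A: B_y·3.8 − 45·4.5 − 70·3.1 − 40·2 = 0 → B_y = 499.5/3.8 = 131.447 ≈ 131.4 kN.
ΣF_y = 0: A_y + 131.447 − 45 − 70 − 40 = 0 → A_y = 23.55 kN.
ΣF_x = 0: no horizontal applied forces, so A_x = 0.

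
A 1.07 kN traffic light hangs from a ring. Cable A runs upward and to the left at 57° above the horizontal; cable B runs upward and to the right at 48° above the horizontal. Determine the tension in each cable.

ΣF_x = 0: −T_A·cos57° + T_B·cos48° = 0 → T_B = 0.81395·T_A.
ΣF_y = 0: T_A·sin57° + T_B·sin48° = 1.07.
Substitute: T_A·(0.838671 + 0.81395·0.743145) = 1.07 → T_A = 0.741226 ≈ 0.7412 kN.
Then T_B = 0.81395 × 0.741226 = 0.6033 kN.

T_A = 0.7412 kN, T_B = 0.6033 kN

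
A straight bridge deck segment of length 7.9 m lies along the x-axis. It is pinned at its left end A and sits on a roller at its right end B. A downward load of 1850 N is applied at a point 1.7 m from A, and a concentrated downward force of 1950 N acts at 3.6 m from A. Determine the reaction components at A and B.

A_x = 0, A_y = 2513 N, B_y = 1287 N

Moments about A: B_y·7.9 − 1850·1.7 − 1950·3.6 = 0 → B_y = 10165/7.9 = 1286.71 ≈ 1287 N.
ΣF_y = 0: A_y + 1286.71 − 1850 − 1950 = 0 → A_y = 2513 N.
ΣF_x = 0: no horizontal applied forces, so A_x = 0.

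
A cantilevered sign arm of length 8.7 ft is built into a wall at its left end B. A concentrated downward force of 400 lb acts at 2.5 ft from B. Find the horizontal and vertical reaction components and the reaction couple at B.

ΣF_x = 0: B_x = 0.
ΣF_y = 0: B_y − 400 = 0 → B_y = 400.0 lb.
ΣM about B: M_B − 400·2.5 = 0 → M_B = 1000 lb·ft.

B_x = 0, B_y = 400.0 lb, M_B = 1000 lb·ft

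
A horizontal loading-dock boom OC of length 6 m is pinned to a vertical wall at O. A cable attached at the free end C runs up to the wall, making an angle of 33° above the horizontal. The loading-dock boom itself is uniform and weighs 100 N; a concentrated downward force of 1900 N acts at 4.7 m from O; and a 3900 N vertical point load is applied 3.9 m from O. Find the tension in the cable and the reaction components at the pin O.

ΣM about O: T·sin33°·6 − 100·3 − 1900·4.7 − 3900·3.9 = 0 → T = 24440/(6·0.544639) = 7478.96 ≈ 7479 N.
ΣF_x = 0: O_x − T·cos33° = 0 → O_x = 7478.96 × 0.838671 = 6272 N.
ΣF_y = 0: O_y + T·sin33° − 100 − 1900 − 3900 = 0 → O_y = 5900 − 7478.96 × 0.544639 = 1827 N.

T = 7479 N, O_x = 6272 N, O_y = 1827 N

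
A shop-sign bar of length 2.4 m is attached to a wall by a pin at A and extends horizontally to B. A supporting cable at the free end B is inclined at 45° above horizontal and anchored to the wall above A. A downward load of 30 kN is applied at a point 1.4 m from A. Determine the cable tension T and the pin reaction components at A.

T = 24.75 kN, A_x = 17.50 kN, A_y = 12.50 kN

ΣM about A: T·sin45°·2.4 − 30·1.4 = 0 → T = 42/(2.4·0.707107) = 24.7487 ≈ 24.75 kN.
ΣF_x = 0: A_x − T·cos45° = 0 → A_x = 24.7487 × 0.707107 = 17.50 kN.
ΣF_y = 0: A_y + T·sin45° − 30 = 0 → A_y = 30 − 24.7487 × 0.707107 = 12.50 kN.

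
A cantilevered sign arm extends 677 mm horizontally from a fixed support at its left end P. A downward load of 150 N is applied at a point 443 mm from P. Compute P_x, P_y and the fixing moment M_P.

P_x = 0, P_y = 150.0 N, M_P = 66450 N·mm

ΣF_x = 0: P_x = 0.
ΣF_y = 0: P_y − 150 = 0 → P_y = 150.0 N.
ΣM about P: M_P − 150·443 = 0 → M_P = 66450 N·mm.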